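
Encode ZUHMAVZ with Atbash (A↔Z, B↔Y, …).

AFSNZEA

Z(25) → A(0)
U(20) → F(5)
H(7) → S(18)
M(12) → N(13)
A(0) → Z(25)
V(21) → E(4)
Z(25) → A(0)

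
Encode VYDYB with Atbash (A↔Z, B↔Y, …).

EBWBY

V(21) → E(4)
Y(24) → B(1)
D(3) → W(22)
Y(24) → B(1)
B(1) → Y(24)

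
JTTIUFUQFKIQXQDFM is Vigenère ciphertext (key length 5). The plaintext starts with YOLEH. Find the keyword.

Subtract each crib letter from the matching ciphertext letter (mod 26):
J(9)−Y(24)=-15≡11 → L
T(19)−O(14)=5 → F
T(19)−L(11)=8 → I
I(8)−E(4)=4 → E
U(20)−H(7)=13 → N

LFIEN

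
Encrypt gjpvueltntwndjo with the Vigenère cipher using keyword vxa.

Repeat the key across the message: vxavxavxavxavxa
g(6)+v(21): 27≡1 → b
j(9)+x(23): 32≡6 → g
p(15)+a(0): 15 → p
v(21)+v(21): 42≡16 → q
u(20)+x(23): 43≡17 → r
e(4)+a(0): 4 → e
l(11)+v(21): 32≡6 → g
t(19)+x(23): 42≡16 → q
n(13)+a(0): 13 → n
t(19)+v(21): 40≡14 → o
w(22)+x(23): 45≡19 → t
n(13)+a(0): 13 → n
d(3)+v(21): 24 → y
j(9)+x(23): 32≡6 → g
o(14)+a(0): 14 → o

bgpqregqnotnygo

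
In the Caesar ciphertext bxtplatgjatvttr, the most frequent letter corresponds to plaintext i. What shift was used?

11

The most frequent ciphertext letter is t (appears 5 times).
t is position 19; i is position 8.
Shift = 11.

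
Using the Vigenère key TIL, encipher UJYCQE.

NRJVYP

Repeat the key across the message: TILTIL
U(20)+T(19): 39≡13 → N
J(9)+I(8): 17 → R
Y(24)+L(11): 35≡9 → J
C(2)+T(19): 21 → V
Q(16)+I(8): 24 → Y
E(4)+L(11): 15 → P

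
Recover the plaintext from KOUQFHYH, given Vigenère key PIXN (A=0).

VGXDQZBU

Repeat the key across the ciphertext: PIXNPIXN
K(10)−P(15): -5≡21 → V
O(14)−I(8): 6 → G
U(20)−X(23): -3≡23 → X
Q(16)−N(13): 3 → D
F(5)−P(15): -10≡16 → Q
H(7)−I(8): -1≡25 → Z
Y(24)−X(23): 1 → B
H(7)−N(13): -6≡20 → U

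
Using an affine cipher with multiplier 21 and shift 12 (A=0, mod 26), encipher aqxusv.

mkbqal

a(0): 21·0+12=12 → m
q(16): 21·16+12=348≡10 → k
x(23): 21·23+12=495≡1 → b
u(20): 21·20+12=432≡16 → q
s(18): 21·18+12=390≡0 → a
v(21): 21·21+12=453≡11 → l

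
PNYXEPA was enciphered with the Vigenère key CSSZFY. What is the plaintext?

NVGYZRY

Repeat the key across the ciphertext: CSSZFYC
P(15)−C(2): 13 → N
N(13)−S(18): -5≡21 → V
Y(24)−S(18): 6 → G
X(23)−Z(25): -2≡24 → Y
E(4)−F(5): -1≡25 → Z
P(15)−Y(24): -9≡17 → R
A(0)−C(2): -2≡24 → Y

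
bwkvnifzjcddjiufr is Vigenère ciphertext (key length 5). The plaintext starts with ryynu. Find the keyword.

kymit

Subtract each crib letter from the matching ciphertext letter (mod 26):
b(1)−r(17)=-16≡10 → k
w(22)−y(24)=-2≡24 → y
k(10)−y(24)=-14≡12 → m
v(21)−n(13)=8 → i
n(13)−u(20)=-7≡19 → t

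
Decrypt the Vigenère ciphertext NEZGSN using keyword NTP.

ALKTZY

Repeat the key across the ciphertext: NTPNTP
N(13)−N(13): 0 → A
E(4)−T(19): -15≡11 → L
Z(25)−P(15): 10 → K
G(6)−N(13): -7≡19 → T
S(18)−T(19): -1≡25 → Z
N(13)−P(15): -2≡24 → Y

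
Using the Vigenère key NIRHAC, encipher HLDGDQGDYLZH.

UTUNDSTLPSZJ

Repeat the key across the message: NIRHACNIRHAC
H(7)+N(13): 20 → U
L(11)+I(8): 19 → T
D(3)+R(17): 20 → U
G(6)+H(7): 13 → N
D(3)+A(0): 3 → D
Q(16)+C(2): 18 → S
G(6)+N(13): 19 → T
D(3)+I(8): 11 → L
Y(24)+R(17): 41≡15 → P
L(11)+H(7): 18 → S
Z(25)+A(0): 25 → Z
H(7)+C(2): 9 → J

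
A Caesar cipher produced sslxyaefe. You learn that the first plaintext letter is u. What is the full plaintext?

uunzacghg

From the crib: s(18)−u(20)=-2≡24, so the shift is 24.
Subtract 24 from each ciphertext letter:
s(18): 18−24=-6≡20 → u
s(18): 18−24=-6≡20 → u
l(11): 11−24=-13≡13 → n
x(23): 23−24=-1≡25 → z
y(24): 24−24=0 → a
a(0): 0−24=-24≡2 → c
e(4): 4−24=-20≡6 → g
f(5): 5−24=-19≡7 → h
e(4): 4−24=-20≡6 → g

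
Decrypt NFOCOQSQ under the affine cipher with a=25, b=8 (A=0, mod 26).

VDUGUSQS

The inverse of 25 mod 26 is 25, since 25·25=625≡1. Apply D(y)=25·(y−8) mod 26:
N(13): 25·(13−8)=125≡21 → V
F(5): 25·(5−8)=-75≡3 → D
O(14): 25·(14−8)=150≡20 → U
C(2): 25·(2−8)=-150≡6 → G
O(14): 25·(14−8)=150≡20 → U
Q(16): 25·(16−8)=200≡18 → S
S(18): 25·(18−8)=250≡16 → Q
Q(16): 25·(16−8)=200≡18 → S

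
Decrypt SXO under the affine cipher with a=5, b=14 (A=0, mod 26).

GHA

The inverse of 5 mod 26 is 21, since 5·21=105≡1. Apply D(y)=21·(y−14) mod 26:
S(18): 21·(18−14)=84≡6 → G
X(23): 21·(23−14)=189≡7 → H
O(14): 21·(14−14)=0 → A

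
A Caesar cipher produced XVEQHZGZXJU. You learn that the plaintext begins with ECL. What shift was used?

From the crib: X(23)−E(4)=19, so the shift is 19.

19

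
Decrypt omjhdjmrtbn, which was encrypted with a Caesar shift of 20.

uspnjpsxzht

o(14): 14−20=-6≡20 → u
m(12): 12−20=-8≡18 → s
j(9): 9−20=-11≡15 → p
h(7): 7−20=-13≡13 → n
d(3): 3−20=-17≡9 → j
j(9): 9−20=-11≡15 → p
m(12): 12−20=-8≡18 → s
r(17): 17−20=-3≡23 → x
t(19): 19−20=-1≡25 → z
b(1): 1−20=-19≡7 → h
n(13): 13−20=-7≡19 → t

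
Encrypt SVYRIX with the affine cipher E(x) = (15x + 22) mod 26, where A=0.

S(18): 15·18+22=292≡6 → G
V(21): 15·21+22=337≡25 → Z
Y(24): 15·24+22=382≡18 → S
R(17): 15·17+22=277≡17 → R
I(8): 15·8+22=142≡12 → M
X(23): 15·23+22=367≡3 → D

GZSRMD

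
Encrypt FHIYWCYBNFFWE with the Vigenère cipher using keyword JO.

Repeat the key across the message: JOJOJOJOJOJOJ
F(5)+J(9): 14 → O
H(7)+O(14): 21 → V
I(8)+J(9): 17 → R
Y(24)+O(14): 38≡12 → M
W(22)+J(9): 31≡5 → F
C(2)+O(14): 16 → Q
Y(24)+J(9): 33≡7 → H
B(1)+O(14): 15 → P
N(13)+J(9): 22 → W
F(5)+O(14): 19 → T
F(5)+J(9): 14 → O
W(22)+O(14): 36≡10 → K
E(4)+J(9): 13 → N

OVRMFQHPWTOKN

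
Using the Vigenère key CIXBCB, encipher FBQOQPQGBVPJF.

Repeat the key across the message: CIXBCBCIXBCBC
F(5)+C(2): 7 → H
B(1)+I(8): 9 → J
Q(16)+X(23): 39≡13 → N
O(14)+B(1): 15 → P
Q(16)+C(2): 18 → S
P(15)+B(1): 16 → Q
Q(16)+C(2): 18 → S
G(6)+I(8): 14 → O
B(1)+X(23): 24 → Y
V(21)+B(1): 22 → W
P(15)+C(2): 17 → R
J(9)+B(1): 10 → K
F(5)+C(2): 7 → H

HJNPSQSOYWRKH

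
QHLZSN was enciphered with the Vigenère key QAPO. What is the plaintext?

Repeat the key across the ciphertext: QAPOQA
Q(16)−Q(16): 0 → A
H(7)−A(0): 7 → H
L(11)−P(15): -4≡22 → W
Z(25)−O(14): 11 → L
S(18)−Q(16): 2 → C
N(13)−A(0): 13 → N

AHWLCN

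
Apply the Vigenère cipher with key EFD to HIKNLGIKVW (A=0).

Repeat the key across the message: EFDEFDEFDE
H(7)+E(4): 11 → L
I(8)+F(5): 13 → N
K(10)+D(3): 13 → N
N(13)+E(4): 17 → R
L(11)+F(5): 16 → Q
G(6)+D(3): 9 → J
I(8)+E(4): 12 → M
K(10)+F(5): 15 → P
V(21)+D(3): 24 → Y
W(22)+E(4): 26≡0 → A

LNNRQJMPYA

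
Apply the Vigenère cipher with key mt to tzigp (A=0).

fsuzb

Repeat the key across the message: mtmtm
t(19)+m(12): 31≡5 → f
z(25)+t(19): 44≡18 → s
i(8)+m(12): 20 → u
g(6)+t(19): 25 → z
p(15)+m(12): 27≡1 → b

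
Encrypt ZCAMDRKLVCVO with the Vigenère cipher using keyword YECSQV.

XGCETMIPXULJ

Repeat the key across the message: YECSQVYECSQV
Z(25)+Y(24): 49≡23 → X
C(2)+E(4): 6 → G
A(0)+C(2): 2 → C
M(12)+S(18): 30≡4 → E
D(3)+Q(16): 19 → T
R(17)+V(21): 38≡12 → M
K(10)+Y(24): 34≡8 → I
L(11)+E(4): 15 → P
V(21)+C(2): 23 → X
C(2)+S(18): 20 → U
V(21)+Q(16): 37≡11 → L
O(14)+V(21): 35≡9 → J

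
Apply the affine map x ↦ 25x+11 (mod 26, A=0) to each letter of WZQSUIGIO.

W(22): 25·22+11=561≡15 → P
Z(25): 25·25+11=636≡12 → M
Q(16): 25·16+11=411≡21 → V
S(18): 25·18+11=461≡19 → T
U(20): 25·20+11=511≡17 → R
I(8): 25·8+11=211≡3 → D
G(6): 25·6+11=161≡5 → F
I(8): 25·8+11=211≡3 → D
O(14): 25·14+11=361≡23 → X

PMVTRDFDX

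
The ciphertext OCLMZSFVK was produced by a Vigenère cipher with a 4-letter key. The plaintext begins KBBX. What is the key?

EBKP

Subtract each crib letter from the matching ciphertext letter (mod 26):
O(14)−K(10)=4 → E
C(2)−B(1)=1 → B
L(11)−B(1)=10 → K
M(12)−X(23)=-11≡15 → P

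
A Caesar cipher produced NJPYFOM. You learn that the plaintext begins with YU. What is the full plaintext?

From the crib: N(13)−Y(24)=-11≡15, so the shift is 15.
Subtract 15 from each ciphertext letter:
N(13): 13−15=-2≡24 → Y
J(9): 9−15=-6≡20 → U
P(15): 15−15=0 → A
Y(24): 24−15=9 → J
F(5): 5−15=-10≡16 → Q
O(14): 14−15=-1≡25 → Z
M(12): 12−15=-3≡23 → X

YUAJQZX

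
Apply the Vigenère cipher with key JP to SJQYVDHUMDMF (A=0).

Repeat the key across the message: JPJPJPJPJPJP
S(18)+J(9): 27≡1 → B
J(9)+P(15): 24 → Y
Q(16)+J(9): 25 → Z
Y(24)+P(15): 39≡13 → N
V(21)+J(9): 30≡4 → E
D(3)+P(15): 18 → S
H(7)+J(9): 16 → Q
U(20)+P(15): 35≡9 → J
M(12)+J(9): 21 → V
D(3)+P(15): 18 → S
M(12)+J(9): 21 → V
F(5)+P(15): 20 → U

BYZNESQJVSVU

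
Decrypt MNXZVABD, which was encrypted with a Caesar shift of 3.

M(12): 12−3=9 → J
N(13): 13−3=10 → K
X(23): 23−3=20 → U
Z(25): 25−3=22 → W
V(21): 21−3=18 → S
A(0): 0−3=-3≡23 → X
B(1): 1−3=-2≡24 → Y
D(3): 3−3=0 → A

JKUWSXYA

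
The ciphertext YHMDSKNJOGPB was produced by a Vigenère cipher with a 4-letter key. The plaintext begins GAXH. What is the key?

Subtract each crib letter from the matching ciphertext letter (mod 26):
Y(24)−G(6)=18 → S
H(7)−A(0)=7 → H
M(12)−X(23)=-11≡15 → P
D(3)−H(7)=-4≡22 → W

SHPW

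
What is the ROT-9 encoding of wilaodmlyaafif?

frujxmvuhjjoro

w(22): 22+9=31≡5 → f
i(8): 8+9=17 → r
l(11): 11+9=20 → u
a(0): 0+9=9 → j
o(14): 14+9=23 → x
d(3): 3+9=12 → m
m(12): 12+9=21 → v
l(11): 11+9=20 → u
y(24): 24+9=33≡7 → h
a(0): 0+9=9 → j
a(0): 0+9=9 → j
f(5): 5+9=14 → o
i(8): 8+9=17 → r
f(5): 5+9=14 → o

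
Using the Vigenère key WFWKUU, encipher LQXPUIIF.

Repeat the key across the message: WFWKUUWF
L(11)+W(22): 33≡7 → H
Q(16)+F(5): 21 → V
X(23)+W(22): 45≡19 → T
P(15)+K(10): 25 → Z
U(20)+U(20): 40≡14 → O
I(8)+U(20): 28≡2 → C
I(8)+W(22): 30≡4 → E
F(5)+F(5): 10 → K

HVTZOCEK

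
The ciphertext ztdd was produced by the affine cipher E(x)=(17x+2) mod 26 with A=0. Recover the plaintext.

The inverse of 17 mod 26 is 23, since 17·23=391≡1. Apply D(y)=23·(y−2) mod 26:
z(25): 23·(25−2)=529≡9 → j
t(19): 23·(19−2)=391≡1 → b
d(3): 23·(3−2)=23 → x
d(3): 23·(3−2)=23 → x

jbxx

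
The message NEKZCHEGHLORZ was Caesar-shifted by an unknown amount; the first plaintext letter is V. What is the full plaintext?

From the crib: N(13)−V(21)=-8≡18, so the shift is 18.
Subtract 18 from each ciphertext letter:
N(13): 13−18=-5≡21 → V
E(4): 4−18=-14≡12 → M
K(10): 10−18=-8≡18 → S
Z(25): 25−18=7 → H
C(2): 2−18=-16≡10 → K
H(7): 7−18=-11≡15 → P
E(4): 4−18=-14≡12 → M
G(6): 6−18=-12≡14 → O
H(7): 7−18=-11≡15 → P
L(11): 11−18=-7≡19 → T
O(14): 14−18=-4≡22 → W
R(17): 17−18=-1≡25 → Z
Z(25): 25−18=7 → H

VMSHKPMOPTWZH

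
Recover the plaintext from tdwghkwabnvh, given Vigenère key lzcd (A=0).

ieudwluxqote

Repeat the key across the ciphertext: lzcdlzcdlzcd
t(19)−l(11): 8 → i
d(3)−z(25): -22≡4 → e
w(22)−c(2): 20 → u
g(6)−d(3): 3 → d
h(7)−l(11): -4≡22 → w
k(10)−z(25): -15≡11 → l
w(22)−c(2): 20 → u
a(0)−d(3): -3≡23 → x
b(1)−l(11): -10≡16 → q
n(13)−z(25): -12≡14 → o
v(21)−c(2): 19 → t
h(7)−d(3): 4 → e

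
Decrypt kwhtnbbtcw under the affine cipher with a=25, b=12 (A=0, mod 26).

The inverse of 25 mod 26 is 25, since 25·25=625≡1. Apply D(y)=25·(y−12) mod 26:
k(10): 25·(10−12)=-50≡2 → c
w(22): 25·(22−12)=250≡16 → q
h(7): 25·(7−12)=-125≡5 → f
t(19): 25·(19−12)=175≡19 → t
n(13): 25·(13−12)=25 → z
b(1): 25·(1−12)=-275≡11 → l
b(1): 25·(1−12)=-275≡11 → l
t(19): 25·(19−12)=175≡19 → t
c(2): 25·(2−12)=-250≡10 → k
w(22): 25·(22−12)=250≡16 → q

cqftzlltkq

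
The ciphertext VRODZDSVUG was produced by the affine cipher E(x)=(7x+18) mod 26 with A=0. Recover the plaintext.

TLSJBJATEC

The inverse of 7 mod 26 is 15, since 7·15=105≡1. Apply D(y)=15·(y−18) mod 26:
V(21): 15·(21−18)=45≡19 → T
R(17): 15·(17−18)=-15≡11 → L
O(14): 15·(14−18)=-60≡18 → S
D(3): 15·(3−18)=-225≡9 → J
Z(25): 15·(25−18)=105≡1 → B
D(3): 15·(3−18)=-225≡9 → J
S(18): 15·(18−18)=0 → A
V(21): 15·(21−18)=45≡19 → T
U(20): 15·(20−18)=30≡4 → E
G(6): 15·(6−18)=-180≡2 → C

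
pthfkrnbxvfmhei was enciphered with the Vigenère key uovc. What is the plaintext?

vfmdqdszdhkknqn

Repeat the key across the ciphertext: uovcuovcuovcuov
p(15)−u(20): -5≡21 → v
t(19)−o(14): 5 → f
h(7)−v(21): -14≡12 → m
f(5)−c(2): 3 → d
k(10)−u(20): -10≡16 → q
r(17)−o(14): 3 → d
n(13)−v(21): -8≡18 → s
b(1)−c(2): -1≡25 → z
x(23)−u(20): 3 → d
v(21)−o(14): 7 → h
f(5)−v(21): -16≡10 → k
m(12)−c(2): 10 → k
h(7)−u(20): -13≡13 → n
e(4)−o(14): -10≡16 → q
i(8)−v(21): -13≡13 → n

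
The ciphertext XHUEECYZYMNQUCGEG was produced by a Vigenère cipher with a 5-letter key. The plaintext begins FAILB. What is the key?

Subtract each crib letter from the matching ciphertext letter (mod 26):
X(23)−F(5)=18 → S
H(7)−A(0)=7 → H
U(20)−I(8)=12 → M
E(4)−L(11)=-7≡19 → T
E(4)−B(1)=3 → D

SHMTD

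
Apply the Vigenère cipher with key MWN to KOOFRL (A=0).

WKBRNY

Repeat the key across the message: MWNMWN
K(10)+M(12): 22 → W
O(14)+W(22): 36≡10 → K
O(14)+N(13): 27≡1 → B
F(5)+M(12): 17 → R
R(17)+W(22): 39≡13 → N
L(11)+N(13): 24 → Y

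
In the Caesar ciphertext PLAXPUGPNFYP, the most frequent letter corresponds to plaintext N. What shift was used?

2

The most frequent ciphertext letter is P (appears 4 times).
P is position 15; N is position 13.
Shift = 2.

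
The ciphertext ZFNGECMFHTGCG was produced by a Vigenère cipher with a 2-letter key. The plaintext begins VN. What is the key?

ES

Subtract each crib letter from the matching ciphertext letter (mod 26):
Z(25)−V(21)=4 → E
F(5)−N(13)=-8≡18 → S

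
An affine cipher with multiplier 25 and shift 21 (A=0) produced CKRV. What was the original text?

The inverse of 25 mod 26 is 25, since 25·25=625≡1. Apply D(y)=25·(y−21) mod 26:
C(2): 25·(2−21)=-475≡19 → T
K(10): 25·(10−21)=-275≡11 → L
R(17): 25·(17−21)=-100≡4 → E
V(21): 25·(21−21)=0 → A

TLEA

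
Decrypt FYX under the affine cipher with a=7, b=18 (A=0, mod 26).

The inverse of 7 mod 26 is 15, since 7·15=105≡1. Apply D(y)=15·(y−18) mod 26:
F(5): 15·(5−18)=-195≡13 → N
Y(24): 15·(24−18)=90≡12 → M
X(23): 15·(23−18)=75≡23 → X

NMX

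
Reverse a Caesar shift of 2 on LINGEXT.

JGLECVR

L(11): 11−2=9 → J
I(8): 8−2=6 → G
N(13): 13−2=11 → L
G(6): 6−2=4 → E
E(4): 4−2=2 → C
X(23): 23−2=21 → V
T(19): 19−2=17 → R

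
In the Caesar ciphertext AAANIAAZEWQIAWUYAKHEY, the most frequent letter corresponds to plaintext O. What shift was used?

12

The most frequent ciphertext letter is A (appears 7 times).
A is position 0; O is position 14.
Shift = -14≡12.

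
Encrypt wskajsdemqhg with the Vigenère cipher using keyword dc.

zuncmuggpski

Repeat the key across the message: dcdcdcdcdcdc
w(22)+d(3): 25 → z
s(18)+c(2): 20 → u
k(10)+d(3): 13 → n
a(0)+c(2): 2 → c
j(9)+d(3): 12 → m
s(18)+c(2): 20 → u
d(3)+d(3): 6 → g
e(4)+c(2): 6 → g
m(12)+d(3): 15 → p
q(16)+c(2): 18 → s
h(7)+d(3): 10 → k
g(6)+c(2): 8 → i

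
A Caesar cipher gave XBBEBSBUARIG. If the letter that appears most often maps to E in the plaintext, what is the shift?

The most frequent ciphertext letter is B (appears 4 times).
B is position 1; E is position 4.
Shift = -3≡23.

23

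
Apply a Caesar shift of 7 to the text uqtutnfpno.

u(20): 20+7=27≡1 → b
q(16): 16+7=23 → x
t(19): 19+7=26≡0 → a
u(20): 20+7=27≡1 → b
t(19): 19+7=26≡0 → a
n(13): 13+7=20 → u
f(5): 5+7=12 → m
p(15): 15+7=22 → w
n(13): 13+7=20 → u
o(14): 14+7=21 → v

bxabaumwuv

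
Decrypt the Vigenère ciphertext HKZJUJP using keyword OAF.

Repeat the key across the ciphertext: OAFOAFO
H(7)−O(14): -7≡19 → T
K(10)−A(0): 10 → K
Z(25)−F(5): 20 → U
J(9)−O(14): -5≡21 → V
U(20)−A(0): 20 → U
J(9)−F(5): 4 → E
P(15)−O(14): 1 → B

TKUVUEB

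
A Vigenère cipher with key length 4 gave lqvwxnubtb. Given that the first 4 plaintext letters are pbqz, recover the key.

Subtract each crib letter from the matching ciphertext letter (mod 26):
l(11)−p(15)=-4≡22 → w
q(16)−b(1)=15 → p
v(21)−q(16)=5 → f
w(22)−z(25)=-3≡23 → x

wpfx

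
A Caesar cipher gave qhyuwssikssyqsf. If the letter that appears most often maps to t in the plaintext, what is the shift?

25

The most frequent ciphertext letter is s (appears 5 times).
s is position 18; t is position 19.
Shift = -1≡25.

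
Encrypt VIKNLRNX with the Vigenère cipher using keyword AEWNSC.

VMGADTNB

Repeat the key across the message: AEWNSCAE
V(21)+A(0): 21 → V
I(8)+E(4): 12 → M
K(10)+W(22): 32≡6 → G
N(13)+N(13): 26≡0 → A
L(11)+S(18): 29≡3 → D
R(17)+C(2): 19 → T
N(13)+A(0): 13 → N
X(23)+E(4): 27≡1 → B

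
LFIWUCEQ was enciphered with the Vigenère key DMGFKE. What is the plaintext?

ITCRKYBE

Repeat the key across the ciphertext: DMGFKEDM
L(11)−D(3): 8 → I
F(5)−M(12): -7≡19 → T
I(8)−G(6): 2 → C
W(22)−F(5): 17 → R
U(20)−K(10): 10 → K
C(2)−E(4): -2≡24 → Y
E(4)−D(3): 1 → B
Q(16)−M(12): 4 → E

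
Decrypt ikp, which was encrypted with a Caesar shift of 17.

i(8): 8−17=-9≡17 → r
k(10): 10−17=-7≡19 → t
p(15): 15−17=-2≡24 → y

rty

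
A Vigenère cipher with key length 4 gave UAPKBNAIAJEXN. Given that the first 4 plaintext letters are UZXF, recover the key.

Subtract each crib letter from the matching ciphertext letter (mod 26):
U(20)−U(20)=0 → A
A(0)−Z(25)=-25≡1 → B
P(15)−X(23)=-8≡18 → S
K(10)−F(5)=5 → F

ABSF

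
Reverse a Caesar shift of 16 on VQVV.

V(21): 21−16=5 → F
Q(16): 16−16=0 → A
V(21): 21−16=5 → F
V(21): 21−16=5 → F

FAFF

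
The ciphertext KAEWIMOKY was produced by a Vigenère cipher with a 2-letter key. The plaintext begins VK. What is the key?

Subtract each crib letter from the matching ciphertext letter (mod 26):
K(10)−V(21)=-11≡15 → P
A(0)−K(10)=-10≡16 → Q

PQ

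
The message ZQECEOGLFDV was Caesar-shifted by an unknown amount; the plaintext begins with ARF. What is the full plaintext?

From the crib: Z(25)−A(0)=25, so the shift is 25.
Subtract 25 from each ciphertext letter:
Z(25): 25−25=0 → A
Q(16): 16−25=-9≡17 → R
E(4): 4−25=-21≡5 → F
C(2): 2−25=-23≡3 → D
E(4): 4−25=-21≡5 → F
O(14): 14−25=-11≡15 → P
G(6): 6−25=-19≡7 → H
L(11): 11−25=-14≡12 → M
F(5): 5−25=-20≡6 → G
D(3): 3−25=-22≡4 → E
V(21): 21−25=-4≡22 → W

ARFDFPHMGEW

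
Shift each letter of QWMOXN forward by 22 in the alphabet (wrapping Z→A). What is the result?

MSIKTJ

Q(16): 16+22=38≡12 → M
W(22): 22+22=44≡18 → S
M(12): 12+22=34≡8 → I
O(14): 14+22=36≡10 → K
X(23): 23+22=45≡19 → T
N(13): 13+22=35≡9 → J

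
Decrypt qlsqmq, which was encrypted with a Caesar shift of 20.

q(16): 16−20=-4≡22 → w
l(11): 11−20=-9≡17 → r
s(18): 18−20=-2≡24 → y
q(16): 16−20=-4≡22 → w
m(12): 12−20=-8≡18 → s
q(16): 16−20=-4≡22 → w

wrywsw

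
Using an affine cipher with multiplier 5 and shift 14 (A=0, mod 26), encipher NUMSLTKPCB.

BKWARFMLYT

N(13): 5·13+14=79≡1 → B
U(20): 5·20+14=114≡10 → K
M(12): 5·12+14=74≡22 → W
S(18): 5·18+14=104≡0 → A
L(11): 5·11+14=69≡17 → R
T(19): 5·19+14=109≡5 → F
K(10): 5·10+14=64≡12 → M
P(15): 5·15+14=89≡11 → L
C(2): 5·2+14=24 → Y
B(1): 5·1+14=19 → T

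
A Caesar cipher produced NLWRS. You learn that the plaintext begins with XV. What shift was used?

From the crib: N(13)−X(23)=-10≡16, so the shift is 16.

16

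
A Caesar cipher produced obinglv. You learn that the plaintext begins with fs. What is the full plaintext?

From the crib: o(14)−f(5)=9, so the shift is 9.
Subtract 9 from each ciphertext letter:
o(14): 14−9=5 → f
b(1): 1−9=-8≡18 → s
i(8): 8−9=-1≡25 → z
n(13): 13−9=4 → e
g(6): 6−9=-3≡23 → x
l(11): 11−9=2 → c
v(21): 21−9=12 → m

fszexcm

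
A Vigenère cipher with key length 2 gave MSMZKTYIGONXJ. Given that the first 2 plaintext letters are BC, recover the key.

LQ

Subtract each crib letter from the matching ciphertext letter (mod 26):
M(12)−B(1)=11 → L
S(18)−C(2)=16 → Q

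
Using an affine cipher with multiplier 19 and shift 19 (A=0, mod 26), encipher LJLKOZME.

L(11): 19·11+19=228≡20 → U
J(9): 19·9+19=190≡8 → I
L(11): 19·11+19=228≡20 → U
K(10): 19·10+19=209≡1 → B
O(14): 19·14+19=285≡25 → Z
Z(25): 19·25+19=494≡0 → A
M(12): 19·12+19=247≡13 → N
E(4): 19·4+19=95≡17 → R

UIUBZANR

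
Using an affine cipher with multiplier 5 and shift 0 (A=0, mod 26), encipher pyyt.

p(15): 5·15+0=75≡23 → x
y(24): 5·24+0=120≡16 → q
y(24): 5·24+0=120≡16 → q
t(19): 5·19+0=95≡17 → r

xqqr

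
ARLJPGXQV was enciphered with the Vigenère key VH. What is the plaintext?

FKQCUZCJA

Repeat the key across the ciphertext: VHVHVHVHV
A(0)−V(21): -21≡5 → F
R(17)−H(7): 10 → K
L(11)−V(21): -10≡16 → Q
J(9)−H(7): 2 → C
P(15)−V(21): -6≡20 → U
G(6)−H(7): -1≡25 → Z
X(23)−V(21): 2 → C
Q(16)−H(7): 9 → J
V(21)−V(21): 0 → A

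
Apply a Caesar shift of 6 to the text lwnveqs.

rctbkwy

l(11): 11+6=17 → r
w(22): 22+6=28≡2 → c
n(13): 13+6=19 → t
v(21): 21+6=27≡1 → b
e(4): 4+6=10 → k
q(16): 16+6=22 → w
s(18): 18+6=24 → y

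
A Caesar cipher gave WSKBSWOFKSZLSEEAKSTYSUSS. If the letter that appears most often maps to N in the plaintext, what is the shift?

The most frequent ciphertext letter is S (appears 8 times).
S is position 18; N is position 13.
Shift = 5.

5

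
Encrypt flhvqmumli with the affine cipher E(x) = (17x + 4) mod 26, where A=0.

ljtxqagajk

f(5): 17·5+4=89≡11 → l
l(11): 17·11+4=191≡9 → j
h(7): 17·7+4=123≡19 → t
v(21): 17·21+4=361≡23 → x
q(16): 17·16+4=276≡16 → q
m(12): 17·12+4=208≡0 → a
u(20): 17·20+4=344≡6 → g
m(12): 17·12+4=208≡0 → a
l(11): 17·11+4=191≡9 → j
i(8): 17·8+4=140≡10 → k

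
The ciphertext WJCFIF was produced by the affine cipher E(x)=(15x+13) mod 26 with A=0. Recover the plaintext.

LYBWRW

The inverse of 15 mod 26 is 7, since 15·7=105≡1. Apply D(y)=7·(y−13) mod 26:
W(22): 7·(22−13)=63≡11 → L
J(9): 7·(9−13)=-28≡24 → Y
C(2): 7·(2−13)=-77≡1 → B
F(5): 7·(5−13)=-56≡22 → W
I(8): 7·(8−13)=-35≡17 → R
F(5): 7·(5−13)=-56≡22 → W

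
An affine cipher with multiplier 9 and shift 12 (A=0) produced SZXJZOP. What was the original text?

The inverse of 9 mod 26 is 3, since 9·3=27≡1. Apply D(y)=3·(y−12) mod 26:
S(18): 3·(18−12)=18 → S
Z(25): 3·(25−12)=39≡13 → N
X(23): 3·(23−12)=33≡7 → H
J(9): 3·(9−12)=-9≡17 → R
Z(25): 3·(25−12)=39≡13 → N
O(14): 3·(14−12)=6 → G
P(15): 3·(15−12)=9 → J

SNHRNGJ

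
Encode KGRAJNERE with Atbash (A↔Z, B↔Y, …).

K(10) → P(15)
G(6) → T(19)
R(17) → I(8)
A(0) → Z(25)
J(9) → Q(16)
N(13) → M(12)
E(4) → V(21)
R(17) → I(8)
E(4) → V(21)

PTIZQMVIV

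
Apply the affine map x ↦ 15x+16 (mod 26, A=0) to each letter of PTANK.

HPQDK

P(15): 15·15+16=241≡7 → H
T(19): 15·19+16=301≡15 → P
A(0): 15·0+16=16 → Q
N(13): 15·13+16=211≡3 → D
K(10): 15·10+16=166≡10 → K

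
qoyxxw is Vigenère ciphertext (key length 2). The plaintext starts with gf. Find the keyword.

Subtract each crib letter from the matching ciphertext letter (mod 26):
q(16)−g(6)=10 → k
o(14)−f(5)=9 → j

kj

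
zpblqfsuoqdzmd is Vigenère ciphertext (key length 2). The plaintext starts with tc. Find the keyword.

gn

Subtract each crib letter from the matching ciphertext letter (mod 26):
z(25)−t(19)=6 → g
p(15)−c(2)=13 → n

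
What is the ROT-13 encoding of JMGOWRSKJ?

J(9): 9+13=22 → W
M(12): 12+13=25 → Z
G(6): 6+13=19 → T
O(14): 14+13=27≡1 → B
W(22): 22+13=35≡9 → J
R(17): 17+13=30≡4 → E
S(18): 18+13=31≡5 → F
K(10): 10+13=23 → X
J(9): 9+13=22 → W

WZTBJEFXW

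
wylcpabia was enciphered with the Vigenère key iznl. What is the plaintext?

Repeat the key across the ciphertext: iznliznli
w(22)−i(8): 14 → o
y(24)−z(25): -1≡25 → z
l(11)−n(13): -2≡24 → y
c(2)−l(11): -9≡17 → r
p(15)−i(8): 7 → h
a(0)−z(25): -25≡1 → b
b(1)−n(13): -12≡14 → o
i(8)−l(11): -3≡23 → x
a(0)−i(8): -8≡18 → s

ozyrhboxs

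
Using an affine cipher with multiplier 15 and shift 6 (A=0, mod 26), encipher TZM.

FRE

T(19): 15·19+6=291≡5 → F
Z(25): 15·25+6=381≡17 → R
M(12): 15·12+6=186≡4 → E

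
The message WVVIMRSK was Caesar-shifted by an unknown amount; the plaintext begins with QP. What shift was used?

From the crib: W(22)−Q(16)=6, so the shift is 6.

6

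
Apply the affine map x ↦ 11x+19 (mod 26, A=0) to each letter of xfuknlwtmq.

x(23): 11·23+19=272≡12 → m
f(5): 11·5+19=74≡22 → w
u(20): 11·20+19=239≡5 → f
k(10): 11·10+19=129≡25 → z
n(13): 11·13+19=162≡6 → g
l(11): 11·11+19=140≡10 → k
w(22): 11·22+19=261≡1 → b
t(19): 11·19+19=228≡20 → u
m(12): 11·12+19=151≡21 → v
q(16): 11·16+19=195≡13 → n

mwfzgkbuvn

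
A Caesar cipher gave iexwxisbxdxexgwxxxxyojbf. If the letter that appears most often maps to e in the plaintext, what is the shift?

The most frequent ciphertext letter is x (appears 9 times).
x is position 23; e is position 4.
Shift = 19.

19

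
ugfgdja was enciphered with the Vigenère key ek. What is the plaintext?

qwbwzzw

Repeat the key across the ciphertext: ekekeke
u(20)−e(4): 16 → q
g(6)−k(10): -4≡22 → w
f(5)−e(4): 1 → b
g(6)−k(10): -4≡22 → w
d(3)−e(4): -1≡25 → z
j(9)−k(10): -1≡25 → z
a(0)−e(4): -4≡22 → w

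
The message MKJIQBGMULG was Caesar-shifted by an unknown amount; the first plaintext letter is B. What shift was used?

From the crib: M(12)−B(1)=11, so the shift is 11.

11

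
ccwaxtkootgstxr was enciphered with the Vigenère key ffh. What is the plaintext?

xxpvsmfjhoblosk

Repeat the key across the ciphertext: ffhffhffhffhffh
c(2)−f(5): -3≡23 → x
c(2)−f(5): -3≡23 → x
w(22)−h(7): 15 → p
a(0)−f(5): -5≡21 → v
x(23)−f(5): 18 → s
t(19)−h(7): 12 → m
k(10)−f(5): 5 → f
o(14)−f(5): 9 → j
o(14)−h(7): 7 → h
t(19)−f(5): 14 → o
g(6)−f(5): 1 → b
s(18)−h(7): 11 → l
t(19)−f(5): 14 → o
x(23)−f(5): 18 → s
r(17)−h(7): 10 → k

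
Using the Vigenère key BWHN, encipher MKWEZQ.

NGDRAM

Repeat the key across the message: BWHNBW
M(12)+B(1): 13 → N
K(10)+W(22): 32≡6 → G
W(22)+H(7): 29≡3 → D
E(4)+N(13): 17 → R
Z(25)+B(1): 26≡0 → A
Q(16)+W(22): 38≡12 → M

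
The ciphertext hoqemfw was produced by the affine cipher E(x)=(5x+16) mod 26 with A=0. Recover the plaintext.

tkaiudw

The inverse of 5 mod 26 is 21, since 5·21=105≡1. Apply D(y)=21·(y−16) mod 26:
h(7): 21·(7−16)=-189≡19 → t
o(14): 21·(14−16)=-42≡10 → k
q(16): 21·(16−16)=0 → a
e(4): 21·(4−16)=-252≡8 → i
m(12): 21·(12−16)=-84≡20 → u
f(5): 21·(5−16)=-231≡3 → d
w(22): 21·(22−16)=126≡22 → w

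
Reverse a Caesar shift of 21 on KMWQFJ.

PRBVKO

K(10): 10−21=-11≡15 → P
M(12): 12−21=-9≡17 → R
W(22): 22−21=1 → B
Q(16): 16−21=-5≡21 → V
F(5): 5−21=-16≡10 → K
J(9): 9−21=-12≡14 → O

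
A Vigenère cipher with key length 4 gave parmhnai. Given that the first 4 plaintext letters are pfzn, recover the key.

avsz

Subtract each crib letter from the matching ciphertext letter (mod 26):
p(15)−p(15)=0 → a
a(0)−f(5)=-5≡21 → v
r(17)−z(25)=-8≡18 → s
m(12)−n(13)=-1≡25 → z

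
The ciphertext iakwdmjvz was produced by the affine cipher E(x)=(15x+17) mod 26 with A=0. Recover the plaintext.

The inverse of 15 mod 26 is 7, since 15·7=105≡1. Apply D(y)=7·(y−17) mod 26:
i(8): 7·(8−17)=-63≡15 → p
a(0): 7·(0−17)=-119≡11 → l
k(10): 7·(10−17)=-49≡3 → d
w(22): 7·(22−17)=35≡9 → j
d(3): 7·(3−17)=-98≡6 → g
m(12): 7·(12−17)=-35≡17 → r
j(9): 7·(9−17)=-56≡22 → w
v(21): 7·(21−17)=28≡2 → c
z(25): 7·(25−17)=56≡4 → e

pldjgrwce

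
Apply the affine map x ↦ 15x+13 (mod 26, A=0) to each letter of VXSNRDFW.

V(21): 15·21+13=328≡16 → Q
X(23): 15·23+13=358≡20 → U
S(18): 15·18+13=283≡23 → X
N(13): 15·13+13=208≡0 → A
R(17): 15·17+13=268≡8 → I
D(3): 15·3+13=58≡6 → G
F(5): 15·5+13=88≡10 → K
W(22): 15·22+13=343≡5 → F

QUXAIGKF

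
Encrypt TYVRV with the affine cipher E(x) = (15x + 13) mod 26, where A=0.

T(19): 15·19+13=298≡12 → M
Y(24): 15·24+13=373≡9 → J
V(21): 15·21+13=328≡16 → Q
R(17): 15·17+13=268≡8 → I
V(21): 15·21+13=328≡16 → Q

MJQIQ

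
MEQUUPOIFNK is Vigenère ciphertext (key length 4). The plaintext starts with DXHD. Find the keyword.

JHJR

Subtract each crib letter from the matching ciphertext letter (mod 26):
M(12)−D(3)=9 → J
E(4)−X(23)=-19≡7 → H
Q(16)−H(7)=9 → J
U(20)−D(3)=17 → R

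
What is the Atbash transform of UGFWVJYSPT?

U(20) → F(5)
G(6) → T(19)
F(5) → U(20)
W(22) → D(3)
V(21) → E(4)
J(9) → Q(16)
Y(24) → B(1)
S(18) → H(7)
P(15) → K(10)
T(19) → G(6)

FTUDEQBHKG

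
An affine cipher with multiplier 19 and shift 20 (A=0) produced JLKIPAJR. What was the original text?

The inverse of 19 mod 26 is 11, since 19·11=209≡1. Apply D(y)=11·(y−20) mod 26:
J(9): 11·(9−20)=-121≡9 → J
L(11): 11·(11−20)=-99≡5 → F
K(10): 11·(10−20)=-110≡20 → U
I(8): 11·(8−20)=-132≡24 → Y
P(15): 11·(15−20)=-55≡23 → X
A(0): 11·(0−20)=-220≡14 → O
J(9): 11·(9−20)=-121≡9 → J
R(17): 11·(17−20)=-33≡19 → T

JFUYXOJT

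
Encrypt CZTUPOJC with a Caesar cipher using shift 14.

C(2): 2+14=16 → Q
Z(25): 25+14=39≡13 → N
T(19): 19+14=33≡7 → H
U(20): 20+14=34≡8 → I
P(15): 15+14=29≡3 → D
O(14): 14+14=28≡2 → C
J(9): 9+14=23 → X
C(2): 2+14=16 → Q

QNHIDCXQ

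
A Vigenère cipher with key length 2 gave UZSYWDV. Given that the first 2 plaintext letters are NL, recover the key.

Subtract each crib letter from the matching ciphertext letter (mod 26):
U(20)−N(13)=7 → H
Z(25)−L(11)=14 → O

HO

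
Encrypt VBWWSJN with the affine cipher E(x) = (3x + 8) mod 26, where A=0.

TLWWKJV

V(21): 3·21+8=71≡19 → T
B(1): 3·1+8=11 → L
W(22): 3·22+8=74≡22 → W
W(22): 3·22+8=74≡22 → W
S(18): 3·18+8=62≡10 → K
J(9): 3·9+8=35≡9 → J
N(13): 3·13+8=47≡21 → V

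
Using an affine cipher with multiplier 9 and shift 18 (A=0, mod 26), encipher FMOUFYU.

LWOQLAQ

F(5): 9·5+18=63≡11 → L
M(12): 9·12+18=126≡22 → W
O(14): 9·14+18=144≡14 → O
U(20): 9·20+18=198≡16 → Q
F(5): 9·5+18=63≡11 → L
Y(24): 9·24+18=234≡0 → A
U(20): 9·20+18=198≡16 → Q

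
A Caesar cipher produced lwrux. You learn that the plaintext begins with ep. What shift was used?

From the crib: l(11)−e(4)=7, so the shift is 7.

7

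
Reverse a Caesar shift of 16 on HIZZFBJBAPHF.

RSJJPLTLKZRP

H(7): 7−16=-9≡17 → R
I(8): 8−16=-8≡18 → S
Z(25): 25−16=9 → J
Z(25): 25−16=9 → J
F(5): 5−16=-11≡15 → P
B(1): 1−16=-15≡11 → L
J(9): 9−16=-7≡19 → T
B(1): 1−16=-15≡11 → L
A(0): 0−16=-16≡10 → K
P(15): 15−16=-1≡25 → Z
H(7): 7−16=-9≡17 → R
F(5): 5−16=-11≡15 → P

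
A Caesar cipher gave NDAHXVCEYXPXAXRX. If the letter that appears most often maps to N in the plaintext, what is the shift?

10

The most frequent ciphertext letter is X (appears 5 times).
X is position 23; N is position 13.
Shift = 10.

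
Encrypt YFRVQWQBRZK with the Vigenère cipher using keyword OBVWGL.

Repeat the key across the message: OBVWGLOBVWG
Y(24)+O(14): 38≡12 → M
F(5)+B(1): 6 → G
R(17)+V(21): 38≡12 → M
V(21)+W(22): 43≡17 → R
Q(16)+G(6): 22 → W
W(22)+L(11): 33≡7 → H
Q(16)+O(14): 30≡4 → E
B(1)+B(1): 2 → C
R(17)+V(21): 38≡12 → M
Z(25)+W(22): 47≡21 → V
K(10)+G(6): 16 → Q

MGMRWHECMVQ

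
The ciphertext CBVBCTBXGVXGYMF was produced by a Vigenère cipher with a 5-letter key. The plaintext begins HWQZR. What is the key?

Subtract each crib letter from the matching ciphertext letter (mod 26):
C(2)−H(7)=-5≡21 → V
B(1)−W(22)=-21≡5 → F
V(21)−Q(16)=5 → F
B(1)−Z(25)=-24≡2 → C
C(2)−R(17)=-15≡11 → L

VFFCL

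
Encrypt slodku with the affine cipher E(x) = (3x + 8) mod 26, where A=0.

kpyrmq

s(18): 3·18+8=62≡10 → k
l(11): 3·11+8=41≡15 → p
o(14): 3·14+8=50≡24 → y
d(3): 3·3+8=17 → r
k(10): 3·10+8=38≡12 → m
u(20): 3·20+8=68≡16 → q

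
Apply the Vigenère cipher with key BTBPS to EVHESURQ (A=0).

Repeat the key across the message: BTBPSBTB
E(4)+B(1): 5 → F
V(21)+T(19): 40≡14 → O
H(7)+B(1): 8 → I
E(4)+P(15): 19 → T
S(18)+S(18): 36≡10 → K
U(20)+B(1): 21 → V
R(17)+T(19): 36≡10 → K
Q(16)+B(1): 17 → R

FOITKVKR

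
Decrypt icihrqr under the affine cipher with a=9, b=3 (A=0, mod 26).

The inverse of 9 mod 26 is 3, since 9·3=27≡1. Apply D(y)=3·(y−3) mod 26:
i(8): 3·(8−3)=15 → p
c(2): 3·(2−3)=-3≡23 → x
i(8): 3·(8−3)=15 → p
h(7): 3·(7−3)=12 → m
r(17): 3·(17−3)=42≡16 → q
q(16): 3·(16−3)=39≡13 → n
r(17): 3·(17−3)=42≡16 → q

pxpmqnq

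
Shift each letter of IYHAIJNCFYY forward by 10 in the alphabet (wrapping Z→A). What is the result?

I(8): 8+10=18 → S
Y(24): 24+10=34≡8 → I
H(7): 7+10=17 → R
A(0): 0+10=10 → K
I(8): 8+10=18 → S
J(9): 9+10=19 → T
N(13): 13+10=23 → X
C(2): 2+10=12 → M
F(5): 5+10=15 → P
Y(24): 24+10=34≡8 → I
Y(24): 24+10=34≡8 → I

SIRKSTXMPII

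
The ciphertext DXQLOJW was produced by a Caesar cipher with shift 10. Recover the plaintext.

D(3): 3−10=-7≡19 → T
X(23): 23−10=13 → N
Q(16): 16−10=6 → G
L(11): 11−10=1 → B
O(14): 14−10=4 → E
J(9): 9−10=-1≡25 → Z
W(22): 22−10=12 → M

TNGBEZM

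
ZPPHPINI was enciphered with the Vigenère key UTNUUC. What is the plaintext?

Repeat the key across the ciphertext: UTNUUCUT
Z(25)−U(20): 5 → F
P(15)−T(19): -4≡22 → W
P(15)−N(13): 2 → C
H(7)−U(20): -13≡13 → N
P(15)−U(20): -5≡21 → V
I(8)−C(2): 6 → G
N(13)−U(20): -7≡19 → T
I(8)−T(19): -11≡15 → P

FWCNVGTP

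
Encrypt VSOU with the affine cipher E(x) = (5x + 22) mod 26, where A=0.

XIOS

V(21): 5·21+22=127≡23 → X
S(18): 5·18+22=112≡8 → I
O(14): 5·14+22=92≡14 → O
U(20): 5·20+22=122≡18 → S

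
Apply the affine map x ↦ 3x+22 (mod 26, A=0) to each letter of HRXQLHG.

H(7): 3·7+22=43≡17 → R
R(17): 3·17+22=73≡21 → V
X(23): 3·23+22=91≡13 → N
Q(16): 3·16+22=70≡18 → S
L(11): 3·11+22=55≡3 → D
H(7): 3·7+22=43≡17 → R
G(6): 3·6+22=40≡14 → O

RVNSDRO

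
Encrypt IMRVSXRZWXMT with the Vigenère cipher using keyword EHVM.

MTMHWEMLAEHF

Repeat the key across the message: EHVMEHVMEHVM
I(8)+E(4): 12 → M
M(12)+H(7): 19 → T
R(17)+V(21): 38≡12 → M
V(21)+M(12): 33≡7 → H
S(18)+E(4): 22 → W
X(23)+H(7): 30≡4 → E
R(17)+V(21): 38≡12 → M
Z(25)+M(12): 37≡11 → L
W(22)+E(4): 26≡0 → A
X(23)+H(7): 30≡4 → E
M(12)+V(21): 33≡7 → H
T(19)+M(12): 31≡5 → F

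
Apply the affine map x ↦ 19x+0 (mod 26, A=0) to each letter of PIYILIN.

ZWOWBWN

P(15): 19·15+0=285≡25 → Z
I(8): 19·8+0=152≡22 → W
Y(24): 19·24+0=456≡14 → O
I(8): 19·8+0=152≡22 → W
L(11): 19·11+0=209≡1 → B
I(8): 19·8+0=152≡22 → W
N(13): 19·13+0=247≡13 → N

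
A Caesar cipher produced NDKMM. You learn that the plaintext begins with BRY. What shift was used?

12

From the crib: N(13)−B(1)=12, so the shift is 12.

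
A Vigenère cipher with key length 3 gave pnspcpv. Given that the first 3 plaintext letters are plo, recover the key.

ace

Subtract each crib letter from the matching ciphertext letter (mod 26):
p(15)−p(15)=0 → a
n(13)−l(11)=2 → c
s(18)−o(14)=4 → e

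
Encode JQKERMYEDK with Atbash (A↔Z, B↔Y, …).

J(9) → Q(16)
Q(16) → J(9)
K(10) → P(15)
E(4) → V(21)
R(17) → I(8)
M(12) → N(13)
Y(24) → B(1)
E(4) → V(21)
D(3) → W(22)
K(10) → P(15)

QJPVINBVWP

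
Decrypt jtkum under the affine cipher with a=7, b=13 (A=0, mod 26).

smhbl

The inverse of 7 mod 26 is 15, since 7·15=105≡1. Apply D(y)=15·(y−13) mod 26:
j(9): 15·(9−13)=-60≡18 → s
t(19): 15·(19−13)=90≡12 → m
k(10): 15·(10−13)=-45≡7 → h
u(20): 15·(20−13)=105≡1 → b
m(12): 15·(12−13)=-15≡11 → l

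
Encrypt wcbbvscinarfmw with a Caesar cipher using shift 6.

w(22): 22+6=28≡2 → c
c(2): 2+6=8 → i
b(1): 1+6=7 → h
b(1): 1+6=7 → h
v(21): 21+6=27≡1 → b
s(18): 18+6=24 → y
c(2): 2+6=8 → i
i(8): 8+6=14 → o
n(13): 13+6=19 → t
a(0): 0+6=6 → g
r(17): 17+6=23 → x
f(5): 5+6=11 → l
m(12): 12+6=18 → s
w(22): 22+6=28≡2 → c

cihhbyiotgxlsc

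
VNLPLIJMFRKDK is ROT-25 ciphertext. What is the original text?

WOMQMJKNGSLEL

V(21): 21−25=-4≡22 → W
N(13): 13−25=-12≡14 → O
L(11): 11−25=-14≡12 → M
P(15): 15−25=-10≡16 → Q
L(11): 11−25=-14≡12 → M
I(8): 8−25=-17≡9 → J
J(9): 9−25=-16≡10 → K
M(12): 12−25=-13≡13 → N
F(5): 5−25=-20≡6 → G
R(17): 17−25=-8≡18 → S
K(10): 10−25=-15≡11 → L
D(3): 3−25=-22≡4 → E
K(10): 10−25=-15≡11 → L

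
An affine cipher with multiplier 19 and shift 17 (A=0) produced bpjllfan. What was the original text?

geqmmyvi

The inverse of 19 mod 26 is 11, since 19·11=209≡1. Apply D(y)=11·(y−17) mod 26:
b(1): 11·(1−17)=-176≡6 → g
p(15): 11·(15−17)=-22≡4 → e
j(9): 11·(9−17)=-88≡16 → q
l(11): 11·(11−17)=-66≡12 → m
l(11): 11·(11−17)=-66≡12 → m
f(5): 11·(5−17)=-132≡24 → y
a(0): 11·(0−17)=-187≡21 → v
n(13): 11·(13−17)=-44≡8 → i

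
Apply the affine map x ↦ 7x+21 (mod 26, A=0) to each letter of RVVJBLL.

KMMGCUU

R(17): 7·17+21=140≡10 → K
V(21): 7·21+21=168≡12 → M
V(21): 7·21+21=168≡12 → M
J(9): 7·9+21=84≡6 → G
B(1): 7·1+21=28≡2 → C
L(11): 7·11+21=98≡20 → U
L(11): 7·11+21=98≡20 → U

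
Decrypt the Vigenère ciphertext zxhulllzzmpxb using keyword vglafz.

Repeat the key across the ciphertext: vglafzvglafzv
z(25)−v(21): 4 → e
x(23)−g(6): 17 → r
h(7)−l(11): -4≡22 → w
u(20)−a(0): 20 → u
l(11)−f(5): 6 → g
l(11)−z(25): -14≡12 → m
l(11)−v(21): -10≡16 → q
z(25)−g(6): 19 → t
z(25)−l(11): 14 → o
m(12)−a(0): 12 → m
p(15)−f(5): 10 → k
x(23)−z(25): -2≡24 → y
b(1)−v(21): -20≡6 → g

erwugmqtomkyg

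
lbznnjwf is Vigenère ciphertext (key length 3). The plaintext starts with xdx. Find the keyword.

oyc

Subtract each crib letter from the matching ciphertext letter (mod 26):
l(11)−x(23)=-12≡14 → o
b(1)−d(3)=-2≡24 → y
z(25)−x(23)=2 → c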